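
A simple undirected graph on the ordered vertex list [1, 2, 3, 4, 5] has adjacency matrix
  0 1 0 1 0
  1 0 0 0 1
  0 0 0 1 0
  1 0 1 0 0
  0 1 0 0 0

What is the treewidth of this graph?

A width-1 tree decomposition is:
Bags: B1 = {2, 5}  B2 = {1, 2}  B3 = {1, 4}  B4 = {3, 4}
Tree: B1–B2, B2–B3, B3–B4
Each bag holds 2 vertices, so the decomposition has width 1, which upper-bounds the treewidth. Since G has at least one edge (e.g. 5–2), it is not an edgeless graph, so tw(G) ≥ 1. Therefore the treewidth is 1.

1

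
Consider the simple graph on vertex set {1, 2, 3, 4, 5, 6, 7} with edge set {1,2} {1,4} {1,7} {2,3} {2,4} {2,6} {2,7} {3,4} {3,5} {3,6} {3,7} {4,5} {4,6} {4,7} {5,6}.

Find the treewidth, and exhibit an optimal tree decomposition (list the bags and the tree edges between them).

Each bag holds 4 vertices, so the decomposition has width 3, which upper-bounds the treewidth. For the lower bound, the 4 vertices {1, 2, 4, 7} are pairwise adjacent, and any tree decomposition puts a clique entirely inside one bag — forcing width ≥ 3. Hence tw(G) = 3 exactly.

Treewidth 3.
One optimal decomposition is:
Bags: B1 = {2, 3, 4, 7}  B2 = {2, 3, 4, 6}  B3 = {3, 4, 5, 6}  B4 = {1, 2, 4, 7}
Tree: B1–B2, B2–B3, B1–B4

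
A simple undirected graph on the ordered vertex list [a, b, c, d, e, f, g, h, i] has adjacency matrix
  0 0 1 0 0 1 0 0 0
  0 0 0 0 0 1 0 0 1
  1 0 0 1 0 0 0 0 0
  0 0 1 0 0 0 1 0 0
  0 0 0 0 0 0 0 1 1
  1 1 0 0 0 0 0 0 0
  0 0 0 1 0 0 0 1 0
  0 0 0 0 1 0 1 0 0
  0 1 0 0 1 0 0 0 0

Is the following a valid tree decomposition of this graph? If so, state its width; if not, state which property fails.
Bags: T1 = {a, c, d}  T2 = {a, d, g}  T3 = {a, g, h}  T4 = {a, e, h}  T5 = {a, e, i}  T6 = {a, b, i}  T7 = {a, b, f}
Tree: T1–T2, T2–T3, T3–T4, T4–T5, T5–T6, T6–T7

Checking the three conditions: (i) the bags cover all of {a, b, c, d, e, f, g, h, i}; (ii) for each edge, some bag contains both endpoints; (iii) the bags containing any fixed vertex form a subtree. All hold, so the decomposition is valid with width 3 − 1 = 2.

Yes; width 2.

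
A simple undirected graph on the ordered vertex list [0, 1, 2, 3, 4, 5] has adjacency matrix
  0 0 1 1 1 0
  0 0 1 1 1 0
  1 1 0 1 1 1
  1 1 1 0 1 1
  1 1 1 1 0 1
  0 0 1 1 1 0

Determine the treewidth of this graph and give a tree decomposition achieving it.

Treewidth 3.
One optimal decomposition is:
Bags: B1 = {1, 2, 3, 4}  B2 = {2, 3, 4, 5}  B3 = {0, 2, 3, 4}
Tree: B1–B2, B1–B3

Each bag holds 4 vertices, so the decomposition has width 3, which upper-bounds the treewidth. For the lower bound, the 4 vertices {0, 2, 3, 4} are pairwise adjacent, and any tree decomposition puts a clique entirely inside one bag — forcing width ≥ 3. Therefore the treewidth is 3.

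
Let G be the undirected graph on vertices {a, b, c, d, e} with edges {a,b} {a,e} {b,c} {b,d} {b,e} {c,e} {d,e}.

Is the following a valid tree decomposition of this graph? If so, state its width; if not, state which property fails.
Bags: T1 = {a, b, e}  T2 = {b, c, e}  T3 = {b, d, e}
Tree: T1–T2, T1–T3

Yes; width 2.

Every vertex of G appears in some bag (union = {a, b, c, d, e}); every edge is covered by a bag; and for each vertex v the set of bags containing v is connected in the bag tree. The decomposition is therefore valid. The largest bag has 3 vertices, so the width is 2.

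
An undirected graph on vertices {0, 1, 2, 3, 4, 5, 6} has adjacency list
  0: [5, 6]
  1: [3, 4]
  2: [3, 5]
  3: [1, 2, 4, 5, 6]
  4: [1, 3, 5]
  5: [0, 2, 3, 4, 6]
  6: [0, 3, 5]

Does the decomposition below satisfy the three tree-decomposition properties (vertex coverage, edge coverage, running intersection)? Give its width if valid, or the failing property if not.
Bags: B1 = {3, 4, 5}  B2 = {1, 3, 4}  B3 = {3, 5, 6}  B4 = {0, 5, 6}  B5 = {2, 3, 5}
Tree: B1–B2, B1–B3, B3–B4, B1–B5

Every vertex of G appears in some bag (union = {0, 1, 2, 3, 4, 5, 6}); every edge is covered by a bag; and for each vertex v the set of bags containing v is connected in the bag tree. The decomposition is therefore valid. The largest bag has 3 vertices, so the width is 2.

Yes; width 2.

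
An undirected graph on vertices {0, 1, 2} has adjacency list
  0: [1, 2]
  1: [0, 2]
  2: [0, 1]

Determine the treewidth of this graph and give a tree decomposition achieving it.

Treewidth 2.
One such decomposition:
Bags: B1 = {0, 1, 2}
Tree: (single bag)

With just one bag of size 3, the width is 3 − 1 = 2, so tw(G) ≤ 2. On the other hand G contains the 3-clique {0, 1, 2}. A clique must lie in a single bag of any decomposition, so no decomposition can have width below 2. Therefore the treewidth is 2.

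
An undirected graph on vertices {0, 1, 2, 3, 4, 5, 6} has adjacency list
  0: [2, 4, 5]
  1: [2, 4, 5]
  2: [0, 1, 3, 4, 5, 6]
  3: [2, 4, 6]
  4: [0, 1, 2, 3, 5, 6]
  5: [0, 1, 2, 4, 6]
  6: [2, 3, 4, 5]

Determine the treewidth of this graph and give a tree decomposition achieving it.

Every bag has size at most 4, so the width is 4 − 1 = 3 and tw(G) ≤ 3. For the lower bound, the 4 vertices {2, 3, 4, 6} are pairwise adjacent, and any tree decomposition puts a clique entirely inside one bag — forcing width ≥ 3. The upper and lower bounds meet at 3, so that is the treewidth.

Treewidth 3.
Bags: B1 = {2, 4, 5, 6}  B2 = {2, 3, 4, 6}  B3 = {0, 2, 4, 5}  B4 = {1, 2, 4, 5}
Tree: B1–B2, B1–B3, B1–B4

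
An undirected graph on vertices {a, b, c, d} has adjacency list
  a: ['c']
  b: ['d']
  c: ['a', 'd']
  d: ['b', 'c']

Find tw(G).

1

A width-1 tree decomposition is:
Bags: B1 = {a, c}  B2 = {c, d}  B3 = {b, d}
Tree: B1–B2, B2–B3
Every bag has size at most 2, so the width is 2 − 1 = 1 and tw(G) ≤ 1. G has an edge, so its treewidth is at least 1. Therefore the treewidth is 1.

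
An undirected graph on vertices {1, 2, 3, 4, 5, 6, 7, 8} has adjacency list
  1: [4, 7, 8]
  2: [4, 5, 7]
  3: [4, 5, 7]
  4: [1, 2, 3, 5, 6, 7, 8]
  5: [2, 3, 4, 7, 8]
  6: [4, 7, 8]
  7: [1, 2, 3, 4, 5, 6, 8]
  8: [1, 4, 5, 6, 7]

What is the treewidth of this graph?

3

A width-3 tree decomposition is:
Bags: B1 = {3, 4, 5, 7}  B2 = {2, 4, 5, 7}  B3 = {4, 5, 7, 8}  B4 = {1, 4, 7, 8}  B5 = {4, 6, 7, 8}
Tree: B1–B2, B2–B3, B3–B4, B3–B5
Each bag holds 4 vertices, so the decomposition has width 3, which upper-bounds the treewidth. On the other hand G contains the 4-clique {1, 4, 7, 8}. A clique must lie in a single bag of any decomposition, so no decomposition can have width below 3. The upper and lower bounds meet at 3, so that is the treewidth.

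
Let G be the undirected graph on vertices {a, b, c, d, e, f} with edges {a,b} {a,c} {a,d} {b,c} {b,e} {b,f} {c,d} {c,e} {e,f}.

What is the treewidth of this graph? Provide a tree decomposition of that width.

Each bag holds 3 vertices, so the decomposition has width 2, which upper-bounds the treewidth. For the lower bound, the 3 vertices {b, c, e} are pairwise adjacent, and any tree decomposition puts a clique entirely inside one bag — forcing width ≥ 2. Therefore the treewidth is 2.

Treewidth 2.
One such decomposition:
Bags: B1 = {b, c, e}  B2 = {a, b, c}  B3 = {b, e, f}  B4 = {a, c, d}
Tree: B1–B2, B1–B3, B2–B4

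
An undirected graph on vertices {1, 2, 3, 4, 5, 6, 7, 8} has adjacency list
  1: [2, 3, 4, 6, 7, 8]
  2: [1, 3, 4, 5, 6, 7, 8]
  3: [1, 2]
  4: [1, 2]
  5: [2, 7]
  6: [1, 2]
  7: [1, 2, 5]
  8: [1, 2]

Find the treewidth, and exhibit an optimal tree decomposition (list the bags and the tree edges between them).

Treewidth 2.
One such decomposition:
Bags: B1 = {1, 2, 3}  B2 = {1, 2, 4}  B3 = {1, 2, 8}  B4 = {1, 2, 7}  B5 = {2, 5, 7}  B6 = {1, 2, 6}
Tree: B1–B2, B2–B3, B2–B4, B4–B5, B4–B6

The largest bag has 3 vertices, giving width 2; this decomposition certifies tw(G) ≤ 2. On the other hand G contains the 3-clique {1, 2, 3}. A clique must lie in a single bag of any decomposition, so no decomposition can have width below 2. Combining the bounds, tw(G) = 2.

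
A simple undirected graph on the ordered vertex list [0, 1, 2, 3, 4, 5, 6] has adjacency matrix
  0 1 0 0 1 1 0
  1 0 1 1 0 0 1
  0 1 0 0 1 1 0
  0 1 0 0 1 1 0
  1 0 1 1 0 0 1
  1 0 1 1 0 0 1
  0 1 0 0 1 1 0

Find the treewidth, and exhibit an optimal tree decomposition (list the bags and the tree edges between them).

Every bag has size at most 4, so the width is 4 − 1 = 3 and tw(G) ≤ 3. For the lower bound: the 4 vertex sets {0,5}, {4,6}, {1}, {2} are disjoint, each induces a connected subgraph, and every pair is joined by at least one edge of G. Contracting each set to a single vertex therefore yields K_{4} as a minor, and since treewidth is minor-monotone, tw(G) ≥ tw(K_{4}) = 3. Hence tw(G) = 3 exactly.

Treewidth 3.
One optimal decomposition is:
Bags: B1 = {0, 1, 4, 5}  B2 = {1, 4, 5, 6}  B3 = {1, 2, 4, 5}  B4 = {1, 3, 4, 5}
Tree: B1–B2, B2–B3, B3–B4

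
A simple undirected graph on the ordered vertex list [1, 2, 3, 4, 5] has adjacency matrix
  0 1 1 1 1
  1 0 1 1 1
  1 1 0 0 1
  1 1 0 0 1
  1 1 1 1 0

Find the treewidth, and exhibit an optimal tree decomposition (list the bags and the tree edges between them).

Treewidth 3.
One optimal decomposition is:
Bags: B1 = {1, 2, 3, 5}  B2 = {1, 2, 4, 5}
Tree: B1–B2

Each bag holds 4 vertices, so the decomposition has width 3, which upper-bounds the treewidth. Conversely, {1, 2, 3, 5} is a clique of size 4, and the vertices of any clique must share a bag in every tree decomposition; so some bag has ≥ 4 vertices and tw(G) ≥ 3. Therefore the treewidth is 3.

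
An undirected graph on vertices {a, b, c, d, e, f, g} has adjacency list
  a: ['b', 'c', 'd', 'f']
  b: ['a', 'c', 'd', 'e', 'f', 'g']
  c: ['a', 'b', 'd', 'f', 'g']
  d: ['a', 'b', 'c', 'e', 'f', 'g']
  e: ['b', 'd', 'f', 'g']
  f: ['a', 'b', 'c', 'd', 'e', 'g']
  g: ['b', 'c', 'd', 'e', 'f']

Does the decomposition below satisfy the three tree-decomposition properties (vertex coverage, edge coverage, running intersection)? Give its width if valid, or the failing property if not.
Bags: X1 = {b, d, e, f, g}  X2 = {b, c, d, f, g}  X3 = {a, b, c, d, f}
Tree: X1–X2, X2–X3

Checking the three conditions: (i) the bags cover all of {a, b, c, d, e, f, g}; (ii) for each edge, some bag contains both endpoints; (iii) the bags containing any fixed vertex form a subtree. All hold, so the decomposition is valid with width 5 − 1 = 4.

Yes; width 4.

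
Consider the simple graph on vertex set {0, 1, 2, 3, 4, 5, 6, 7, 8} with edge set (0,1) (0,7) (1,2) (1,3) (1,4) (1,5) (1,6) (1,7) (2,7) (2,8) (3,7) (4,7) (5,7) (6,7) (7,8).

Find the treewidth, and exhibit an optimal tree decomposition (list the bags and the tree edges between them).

Treewidth 2.
Bags: B1 = {1, 2, 7}  B2 = {0, 1, 7}  B3 = {1, 3, 7}  B4 = {1, 6, 7}  B5 = {2, 7, 8}  B6 = {1, 5, 7}  B7 = {1, 4, 7}
Tree: B1–B2, B2–B3, B3–B4, B1–B5, B4–B6, B4–B7

Every bag has size at most 3, so the width is 3 − 1 = 2 and tw(G) ≤ 2. On the other hand G contains the 3-clique {2, 7, 8}. A clique must lie in a single bag of any decomposition, so no decomposition can have width below 2. Therefore the treewidth is 2.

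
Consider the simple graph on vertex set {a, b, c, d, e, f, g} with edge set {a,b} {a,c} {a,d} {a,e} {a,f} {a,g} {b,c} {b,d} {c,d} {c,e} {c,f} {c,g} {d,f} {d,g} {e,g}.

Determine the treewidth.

A width-3 tree decomposition is:
Bags: B1 = {a, c, e, g}  B2 = {a, c, d, g}  B3 = {a, b, c, d}  B4 = {a, c, d, f}
Tree: B1–B2, B2–B3, B3–B4
Every bag has size at most 4, so the width is 4 − 1 = 3 and tw(G) ≤ 3. Conversely, {a, c, d, g} is a clique of size 4, and the vertices of any clique must share a bag in every tree decomposition; so some bag has ≥ 4 vertices and tw(G) ≥ 3. Hence tw(G) = 3 exactly.

3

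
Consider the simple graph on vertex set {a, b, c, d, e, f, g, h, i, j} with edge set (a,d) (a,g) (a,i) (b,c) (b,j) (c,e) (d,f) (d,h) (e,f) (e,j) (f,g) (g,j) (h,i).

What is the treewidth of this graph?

A width-2 tree decomposition is:
Bags: B1 = {b, c, j}  B2 = {c, e, j}  B3 = {e, g, j}  B4 = {e, f, g}  B5 = {a, f, g}  B6 = {a, d, f}  B7 = {a, d, i}  B8 = {d, h, i}
Tree: B1–B2, B2–B3, B3–B4, B4–B5, B5–B6, B6–B7, B7–B8
Every bag has size at most 3, so the width is 3 − 1 = 2 and tw(G) ≤ 2. The edges b–c–e–j–b form a cycle, so G is not a tree and its treewidth is at least 2. Therefore the treewidth is 2.

2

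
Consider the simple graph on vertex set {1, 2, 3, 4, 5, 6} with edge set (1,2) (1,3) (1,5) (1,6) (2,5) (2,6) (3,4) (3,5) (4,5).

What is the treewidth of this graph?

A width-2 tree decomposition is:
Bags: B1 = {1, 3, 5}  B2 = {1, 2, 5}  B3 = {3, 4, 5}  B4 = {1, 2, 6}
Tree: B1–B2, B1–B3, B2–B4
The largest bag has 3 vertices, giving width 2; this decomposition certifies tw(G) ≤ 2. On the other hand G contains the 3-clique {1, 2, 5}. A clique must lie in a single bag of any decomposition, so no decomposition can have width below 2. Hence tw(G) = 2 exactly.

2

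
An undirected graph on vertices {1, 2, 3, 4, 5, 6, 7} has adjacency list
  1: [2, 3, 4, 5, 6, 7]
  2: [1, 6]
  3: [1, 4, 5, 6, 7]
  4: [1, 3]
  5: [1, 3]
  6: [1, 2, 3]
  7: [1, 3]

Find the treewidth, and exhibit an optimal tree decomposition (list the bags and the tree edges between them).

Treewidth 2.
One such decomposition:
Bags: B1 = {1, 3, 6}  B2 = {1, 2, 6}  B3 = {1, 3, 4}  B4 = {1, 3, 5}  B5 = {1, 3, 7}
Tree: B1–B2, B1–B3, B1–B4, B4–B5

Every bag has size at most 3, so the width is 3 − 1 = 2 and tw(G) ≤ 2. For the lower bound, the 3 vertices {1, 2, 6} are pairwise adjacent, and any tree decomposition puts a clique entirely inside one bag — forcing width ≥ 2. Combining the bounds, tw(G) = 2.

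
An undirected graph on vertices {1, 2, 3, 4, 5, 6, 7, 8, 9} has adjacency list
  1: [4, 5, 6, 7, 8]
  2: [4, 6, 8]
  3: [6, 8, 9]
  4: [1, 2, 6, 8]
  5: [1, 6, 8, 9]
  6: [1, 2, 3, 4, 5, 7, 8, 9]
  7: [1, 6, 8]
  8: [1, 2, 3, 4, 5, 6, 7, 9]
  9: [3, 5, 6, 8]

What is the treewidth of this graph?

A width-3 tree decomposition is:
Bags: B1 = {1, 5, 6, 8}  B2 = {1, 4, 6, 8}  B3 = {5, 6, 8, 9}  B4 = {3, 6, 8, 9}  B5 = {1, 6, 7, 8}  B6 = {2, 4, 6, 8}
Tree: B1–B2, B1–B3, B3–B4, B2–B5, B2–B6
The largest bag has 4 vertices, giving width 3; this decomposition certifies tw(G) ≤ 3. On the other hand G contains the 4-clique {1, 4, 6, 8}. A clique must lie in a single bag of any decomposition, so no decomposition can have width below 3. Combining the bounds, tw(G) = 3.

3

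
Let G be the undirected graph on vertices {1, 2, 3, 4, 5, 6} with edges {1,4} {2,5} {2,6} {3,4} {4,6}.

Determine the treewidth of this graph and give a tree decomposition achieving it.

Treewidth 1.
One optimal decomposition is:
Bags: B1 = {4, 6}  B2 = {2, 6}  B3 = {3, 4}  B4 = {1, 4}  B5 = {2, 5}
Tree: B1–B2, B1–B3, B1–B4, B2–B5

Each bag holds 2 vertices, so the decomposition has width 1, which upper-bounds the treewidth. Any graph with an edge has treewidth ≥ 1, and G has the edge 6–4. The upper and lower bounds meet at 1, so that is the treewidth.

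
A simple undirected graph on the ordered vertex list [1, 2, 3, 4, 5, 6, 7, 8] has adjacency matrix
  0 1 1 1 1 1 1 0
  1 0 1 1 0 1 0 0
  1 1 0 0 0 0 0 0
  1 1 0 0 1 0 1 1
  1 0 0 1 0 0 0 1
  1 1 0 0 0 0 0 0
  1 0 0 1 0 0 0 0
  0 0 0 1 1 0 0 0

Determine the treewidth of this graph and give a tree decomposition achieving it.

Treewidth 2.
Bags: B1 = {1, 2, 4}  B2 = {1, 4, 5}  B3 = {1, 4, 7}  B4 = {4, 5, 8}  B5 = {1, 2, 6}  B6 = {1, 2, 3}
Tree: B1–B2, B2–B3, B2–B4, B1–B5, B5–B6

The largest bag has 3 vertices, giving width 2; this decomposition certifies tw(G) ≤ 2. Conversely, {4, 5, 8} is a clique of size 3, and the vertices of any clique must share a bag in every tree decomposition; so some bag has ≥ 3 vertices and tw(G) ≥ 2. Combining the bounds, tw(G) = 2.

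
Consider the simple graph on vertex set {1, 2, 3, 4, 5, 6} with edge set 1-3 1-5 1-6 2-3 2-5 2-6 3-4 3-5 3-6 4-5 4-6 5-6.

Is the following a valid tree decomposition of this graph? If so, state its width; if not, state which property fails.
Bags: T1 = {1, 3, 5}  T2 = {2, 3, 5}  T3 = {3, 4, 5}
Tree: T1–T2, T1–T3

A tree decomposition must satisfy three properties: every vertex lies in some bag; for every edge, both endpoints lie together in some bag; and for every vertex, the bags containing it form a connected subtree. Here vertex 6 appears in no bag, so the decomposition is invalid.

No — vertex 6 appears in no bag.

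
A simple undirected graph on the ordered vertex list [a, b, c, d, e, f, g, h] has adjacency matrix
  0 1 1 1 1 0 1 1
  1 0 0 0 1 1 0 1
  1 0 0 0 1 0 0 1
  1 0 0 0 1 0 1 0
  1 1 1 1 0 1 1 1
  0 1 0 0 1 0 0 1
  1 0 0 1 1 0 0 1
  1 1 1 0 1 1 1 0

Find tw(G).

3

A width-3 tree decomposition is:
Bags: B1 = {a, e, g, h}  B2 = {a, c, e, h}  B3 = {a, b, e, h}  B4 = {a, d, e, g}  B5 = {b, e, f, h}
Tree: B1–B2, B1–B3, B1–B4, B3–B5
The largest bag has 4 vertices, giving width 3; this decomposition certifies tw(G) ≤ 3. Conversely, {a, d, e, g} is a clique of size 4, and the vertices of any clique must share a bag in every tree decomposition; so some bag has ≥ 4 vertices and tw(G) ≥ 3. Combining the bounds, tw(G) = 3.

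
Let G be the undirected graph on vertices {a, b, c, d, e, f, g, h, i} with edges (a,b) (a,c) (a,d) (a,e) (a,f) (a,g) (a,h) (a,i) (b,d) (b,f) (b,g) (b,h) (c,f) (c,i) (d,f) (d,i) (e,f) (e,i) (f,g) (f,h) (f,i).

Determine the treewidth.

A width-3 tree decomposition is:
Bags: B1 = {a, c, f, i}  B2 = {a, d, f, i}  B3 = {a, b, d, f}  B4 = {a, e, f, i}  B5 = {a, b, f, h}  B6 = {a, b, f, g}
Tree: B1–B2, B2–B3, B2–B4, B3–B5, B5–B6
Every bag has size at most 4, so the width is 4 − 1 = 3 and tw(G) ≤ 3. For the lower bound, the 4 vertices {a, e, f, i} are pairwise adjacent, and any tree decomposition puts a clique entirely inside one bag — forcing width ≥ 3. Therefore the treewidth is 3.

3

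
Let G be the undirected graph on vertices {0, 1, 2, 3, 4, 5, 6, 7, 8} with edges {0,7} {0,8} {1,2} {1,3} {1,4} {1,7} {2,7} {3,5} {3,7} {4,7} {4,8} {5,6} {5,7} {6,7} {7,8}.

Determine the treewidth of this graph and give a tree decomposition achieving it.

Treewidth 2.
Bags: B1 = {1, 3, 7}  B2 = {1, 4, 7}  B3 = {3, 5, 7}  B4 = {5, 6, 7}  B5 = {4, 7, 8}  B6 = {0, 7, 8}  B7 = {1, 2, 7}
Tree: B1–B2, B1–B3, B3–B4, B2–B5, B5–B6, B2–B7

Each bag holds 3 vertices, so the decomposition has width 2, which upper-bounds the treewidth. Conversely, {0, 7, 8} is a clique of size 3, and the vertices of any clique must share a bag in every tree decomposition; so some bag has ≥ 3 vertices and tw(G) ≥ 2. Therefore the treewidth is 2.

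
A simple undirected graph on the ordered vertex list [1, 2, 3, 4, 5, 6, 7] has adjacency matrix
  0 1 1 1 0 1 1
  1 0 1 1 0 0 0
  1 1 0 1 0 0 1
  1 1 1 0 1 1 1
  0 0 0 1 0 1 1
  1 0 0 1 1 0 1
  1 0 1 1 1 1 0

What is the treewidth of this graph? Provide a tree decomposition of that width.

Every bag has size at most 4, so the width is 4 − 1 = 3 and tw(G) ≤ 3. Conversely, {1, 2, 3, 4} is a clique of size 4, and the vertices of any clique must share a bag in every tree decomposition; so some bag has ≥ 4 vertices and tw(G) ≥ 3. Combining the bounds, tw(G) = 3.

Treewidth 3.
Bags: B1 = {1, 3, 4, 7}  B2 = {1, 4, 6, 7}  B3 = {1, 2, 3, 4}  B4 = {4, 5, 6, 7}
Tree: B1–B2, B1–B3, B2–B4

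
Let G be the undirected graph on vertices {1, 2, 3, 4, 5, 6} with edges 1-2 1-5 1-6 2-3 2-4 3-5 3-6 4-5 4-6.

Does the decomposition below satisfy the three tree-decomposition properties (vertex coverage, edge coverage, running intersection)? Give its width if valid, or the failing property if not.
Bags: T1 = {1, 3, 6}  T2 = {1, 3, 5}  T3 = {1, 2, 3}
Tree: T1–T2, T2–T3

A tree decomposition must satisfy three properties: every vertex lies in some bag; for every edge, both endpoints lie together in some bag; and for every vertex, the bags containing it form a connected subtree. Here vertex 4 appears in no bag, so the decomposition is invalid.

No — vertex 4 appears in no bag.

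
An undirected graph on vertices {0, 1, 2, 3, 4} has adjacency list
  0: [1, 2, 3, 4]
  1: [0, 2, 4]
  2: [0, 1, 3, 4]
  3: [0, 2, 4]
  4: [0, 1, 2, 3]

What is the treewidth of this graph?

A width-3 tree decomposition is:
Bags: B1 = {0, 2, 3, 4}  B2 = {0, 1, 2, 4}
Tree: B1–B2
Each bag holds 4 vertices, so the decomposition has width 3, which upper-bounds the treewidth. On the other hand G contains the 4-clique {0, 1, 2, 4}. A clique must lie in a single bag of any decomposition, so no decomposition can have width below 3. The upper and lower bounds meet at 3, so that is the treewidth.

3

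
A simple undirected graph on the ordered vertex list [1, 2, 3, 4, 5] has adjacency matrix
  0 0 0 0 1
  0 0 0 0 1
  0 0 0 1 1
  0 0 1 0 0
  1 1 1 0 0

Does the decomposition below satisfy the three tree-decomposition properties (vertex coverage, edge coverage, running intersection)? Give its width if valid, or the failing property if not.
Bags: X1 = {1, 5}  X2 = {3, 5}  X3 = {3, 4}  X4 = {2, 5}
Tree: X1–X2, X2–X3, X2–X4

Yes; width 1.

Vertex coverage: the bags together contain {1, 2, 3, 4, 5}, the full vertex set. Edge coverage: each edge of G has both endpoints in at least one bag. Running intersection: for every vertex, the bags containing it form a connected subtree. All three properties hold, so this is a valid tree decomposition of width max|bag| − 1 = 1, and hence tw(G) ≤ 1.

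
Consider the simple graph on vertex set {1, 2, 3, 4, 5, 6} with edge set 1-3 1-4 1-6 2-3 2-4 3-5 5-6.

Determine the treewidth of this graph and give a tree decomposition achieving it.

Treewidth 2.
One such decomposition:
Bags: B1 = {1, 5, 6}  B2 = {1, 3, 5}  B3 = {1, 3, 4}  B4 = {2, 3, 4}
Tree: B1–B2, B2–B3, B3–B4

Every bag has size at most 3, so the width is 3 − 1 = 2 and tw(G) ≤ 2. Since 6–5–3–1–6 is a cycle in G, G is not acyclic. Forests are exactly the graphs of treewidth ≤ 1, so tw(G) ≥ 2. Therefore the treewidth is 2.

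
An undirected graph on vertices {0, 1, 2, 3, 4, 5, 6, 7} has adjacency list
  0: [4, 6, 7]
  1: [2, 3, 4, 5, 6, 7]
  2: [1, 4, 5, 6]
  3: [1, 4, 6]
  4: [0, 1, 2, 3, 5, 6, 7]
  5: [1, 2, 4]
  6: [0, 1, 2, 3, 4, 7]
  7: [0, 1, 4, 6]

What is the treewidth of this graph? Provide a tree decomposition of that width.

Treewidth 3.
One such decomposition:
Bags: B1 = {1, 4, 6, 7}  B2 = {1, 3, 4, 6}  B3 = {1, 2, 4, 6}  B4 = {0, 4, 6, 7}  B5 = {1, 2, 4, 5}
Tree: B1–B2, B2–B3, B1–B4, B3–B5

The largest bag has 4 vertices, giving width 3; this decomposition certifies tw(G) ≤ 3. On the other hand G contains the 4-clique {0, 4, 6, 7}. A clique must lie in a single bag of any decomposition, so no decomposition can have width below 3. Hence tw(G) = 3 exactly.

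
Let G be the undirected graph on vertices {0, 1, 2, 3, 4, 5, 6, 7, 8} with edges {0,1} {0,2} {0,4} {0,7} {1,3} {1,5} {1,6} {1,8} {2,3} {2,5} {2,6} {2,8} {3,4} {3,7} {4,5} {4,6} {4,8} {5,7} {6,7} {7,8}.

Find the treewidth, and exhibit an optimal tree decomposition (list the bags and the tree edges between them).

Treewidth 4.
One such decomposition:
Bags: B1 = {1, 2, 4, 5, 7}  B2 = {1, 2, 4, 6, 7}  B3 = {1, 2, 3, 4, 7}  B4 = {1, 2, 4, 7, 8}  B5 = {0, 1, 2, 4, 7}
Tree: B1–B2, B2–B3, B3–B4, B4–B5

The largest bag has 5 vertices, giving width 4; this decomposition certifies tw(G) ≤ 4. For the lower bound: the 5 vertex sets {5,7}, {1,6}, {3,4}, {2}, {8} are disjoint, each induces a connected subgraph, and every pair is joined by at least one edge of G. Contracting each set to a single vertex therefore yields K_{5} as a minor, and since treewidth is minor-monotone, tw(G) ≥ tw(K_{5}) = 4. Combining the bounds, tw(G) = 4.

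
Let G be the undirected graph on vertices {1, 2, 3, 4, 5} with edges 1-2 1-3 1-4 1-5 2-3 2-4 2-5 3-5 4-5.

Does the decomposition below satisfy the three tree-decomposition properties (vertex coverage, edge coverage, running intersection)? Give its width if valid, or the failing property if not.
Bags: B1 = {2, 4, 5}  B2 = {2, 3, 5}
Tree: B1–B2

A tree decomposition must satisfy three properties: every vertex lies in some bag; for every edge, both endpoints lie together in some bag; and for every vertex, the bags containing it form a connected subtree. Here vertex 1 appears in no bag, so the decomposition is invalid.

No — vertex 1 appears in no bag.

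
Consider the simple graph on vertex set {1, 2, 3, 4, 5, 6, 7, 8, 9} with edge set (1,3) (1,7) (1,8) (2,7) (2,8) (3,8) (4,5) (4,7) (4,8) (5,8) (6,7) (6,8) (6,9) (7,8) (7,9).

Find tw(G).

2

A width-2 tree decomposition is:
Bags: B1 = {6, 7, 8}  B2 = {4, 7, 8}  B3 = {2, 7, 8}  B4 = {6, 7, 9}  B5 = {1, 7, 8}  B6 = {1, 3, 8}  B7 = {4, 5, 8}
Tree: B1–B2, B1–B3, B1–B4, B2–B5, B5–B6, B2–B7
Each bag holds 3 vertices, so the decomposition has width 2, which upper-bounds the treewidth. On the other hand G contains the 3-clique {1, 3, 8}. A clique must lie in a single bag of any decomposition, so no decomposition can have width below 2. The upper and lower bounds meet at 2, so that is the treewidth.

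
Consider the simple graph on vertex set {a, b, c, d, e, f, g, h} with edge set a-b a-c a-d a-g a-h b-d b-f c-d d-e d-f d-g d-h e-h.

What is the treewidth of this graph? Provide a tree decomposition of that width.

Treewidth 2.
One optimal decomposition is:
Bags: B1 = {a, d, g}  B2 = {a, b, d}  B3 = {b, d, f}  B4 = {a, c, d}  B5 = {a, d, h}  B6 = {d, e, h}
Tree: B1–B2, B2–B3, B2–B4, B2–B5, B5–B6

Every bag has size at most 3, so the width is 3 − 1 = 2 and tw(G) ≤ 2. Conversely, {a, d, g} is a clique of size 3, and the vertices of any clique must share a bag in every tree decomposition; so some bag has ≥ 3 vertices and tw(G) ≥ 2. Combining the bounds, tw(G) = 2.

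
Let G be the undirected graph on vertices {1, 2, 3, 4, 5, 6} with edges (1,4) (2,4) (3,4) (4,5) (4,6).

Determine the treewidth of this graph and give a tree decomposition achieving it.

Treewidth 1.
One optimal decomposition is:
Bags: B1 = {1, 4}  B2 = {4, 5}  B3 = {4, 6}  B4 = {2, 4}  B5 = {3, 4}
Tree: B1–B2, B2–B3, B1–B4, B3–B5

Each bag holds 2 vertices, so the decomposition has width 1, which upper-bounds the treewidth. Any graph with an edge has treewidth ≥ 1, and G has the edge 1–4. Therefore the treewidth is 1.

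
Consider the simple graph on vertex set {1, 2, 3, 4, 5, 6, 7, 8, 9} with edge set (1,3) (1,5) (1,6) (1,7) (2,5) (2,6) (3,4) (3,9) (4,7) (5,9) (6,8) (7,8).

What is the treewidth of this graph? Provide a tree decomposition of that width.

Treewidth 3.
One such decomposition:
Bags: B1 = {3, 4, 5, 9}  B2 = {1, 3, 4, 5}  B3 = {1, 4, 5, 7}  B4 = {1, 2, 5, 7}  B5 = {1, 2, 6, 7}  B6 = {2, 6, 7, 8}
Tree: B1–B2, B2–B3, B3–B4, B4–B5, B5–B6

The largest bag has 4 vertices, giving width 3; this decomposition certifies tw(G) ≤ 3. For the lower bound: the 4 vertex sets {3,4,9}, {5}, {1}, {2,6,7,8} are disjoint, each induces a connected subgraph, and every pair is joined by at least one edge of G. Contracting each set to a single vertex therefore yields K_{4} as a minor, and since treewidth is minor-monotone, tw(G) ≥ tw(K_{4}) = 3. Therefore the treewidth is 3.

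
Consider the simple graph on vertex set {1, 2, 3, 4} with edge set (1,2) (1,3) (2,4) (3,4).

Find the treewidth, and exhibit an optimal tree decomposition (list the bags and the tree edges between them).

Treewidth 2.
Bags: B1 = {1, 3, 4}  B2 = {1, 2, 4}
Tree: B1–B2

The largest bag has 3 vertices, giving width 2; this decomposition certifies tw(G) ≤ 2. Since 1–3–4–2–1 is a cycle in G, G is not acyclic. Forests are exactly the graphs of treewidth ≤ 1, so tw(G) ≥ 2. Therefore the treewidth is 2.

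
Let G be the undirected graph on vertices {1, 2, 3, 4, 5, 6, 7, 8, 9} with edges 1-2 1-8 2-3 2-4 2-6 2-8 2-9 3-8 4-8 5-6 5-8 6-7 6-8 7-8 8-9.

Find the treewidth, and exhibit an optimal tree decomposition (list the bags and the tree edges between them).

Treewidth 2.
One optimal decomposition is:
Bags: B1 = {2, 3, 8}  B2 = {1, 2, 8}  B3 = {2, 8, 9}  B4 = {2, 4, 8}  B5 = {2, 6, 8}  B6 = {5, 6, 8}  B7 = {6, 7, 8}
Tree: B1–B2, B1–B3, B3–B4, B3–B5, B5–B6, B6–B7

The largest bag has 3 vertices, giving width 2; this decomposition certifies tw(G) ≤ 2. On the other hand G contains the 3-clique {1, 2, 8}. A clique must lie in a single bag of any decomposition, so no decomposition can have width below 2. The upper and lower bounds meet at 2, so that is the treewidth.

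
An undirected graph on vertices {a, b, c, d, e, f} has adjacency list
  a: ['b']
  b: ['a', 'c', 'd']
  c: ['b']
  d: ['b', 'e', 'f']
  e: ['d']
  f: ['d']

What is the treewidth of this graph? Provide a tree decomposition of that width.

Treewidth 1.
One optimal decomposition is:
Bags: B1 = {b, d}  B2 = {b, c}  B3 = {d, e}  B4 = {a, b}  B5 = {d, f}
Tree: B1–B2, B1–B3, B1–B4, B3–B5

Each bag holds 2 vertices, so the decomposition has width 1, which upper-bounds the treewidth. Since G has at least one edge (e.g. d–b), it is not an edgeless graph, so tw(G) ≥ 1. Hence tw(G) = 1 exactly.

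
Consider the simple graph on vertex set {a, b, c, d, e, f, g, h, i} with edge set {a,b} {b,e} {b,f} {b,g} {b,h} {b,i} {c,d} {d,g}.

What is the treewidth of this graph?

A width-1 tree decomposition is:
Bags: B1 = {b, g}  B2 = {d, g}  B3 = {b, h}  B4 = {a, b}  B5 = {c, d}  B6 = {b, e}  B7 = {b, f}  B8 = {b, i}
Tree: B1–B2, B1–B3, B3–B4, B2–B5, B4–B6, B6–B7, B1–B8
Every bag has size at most 2, so the width is 2 − 1 = 1 and tw(G) ≤ 1. Any graph with an edge has treewidth ≥ 1, and G has the edge g–b. Therefore the treewidth is 1.

1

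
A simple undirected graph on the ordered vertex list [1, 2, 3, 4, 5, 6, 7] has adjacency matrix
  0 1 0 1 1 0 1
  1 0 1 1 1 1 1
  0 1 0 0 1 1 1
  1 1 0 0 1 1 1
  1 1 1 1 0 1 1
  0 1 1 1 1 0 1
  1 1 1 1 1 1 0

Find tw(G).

4

A width-4 tree decomposition is:
Bags: B1 = {1, 2, 4, 5, 7}  B2 = {2, 4, 5, 6, 7}  B3 = {2, 3, 5, 6, 7}
Tree: B1–B2, B2–B3
The largest bag has 5 vertices, giving width 4; this decomposition certifies tw(G) ≤ 4. For the lower bound, the 5 vertices {2, 3, 5, 6, 7} are pairwise adjacent, and any tree decomposition puts a clique entirely inside one bag — forcing width ≥ 4. The upper and lower bounds meet at 4, so that is the treewidth.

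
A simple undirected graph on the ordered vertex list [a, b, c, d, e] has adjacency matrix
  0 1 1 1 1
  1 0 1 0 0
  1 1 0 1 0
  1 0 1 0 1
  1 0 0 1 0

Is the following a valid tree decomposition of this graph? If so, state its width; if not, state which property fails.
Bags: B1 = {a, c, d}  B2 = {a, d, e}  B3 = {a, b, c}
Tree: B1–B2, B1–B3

Vertex coverage: the bags together contain {a, b, c, d, e}, the full vertex set. Edge coverage: each edge of G has both endpoints in at least one bag. Running intersection: for every vertex, the bags containing it form a connected subtree. All three properties hold, so this is a valid tree decomposition of width max|bag| − 1 = 2, and hence tw(G) ≤ 2.

Yes; width 2.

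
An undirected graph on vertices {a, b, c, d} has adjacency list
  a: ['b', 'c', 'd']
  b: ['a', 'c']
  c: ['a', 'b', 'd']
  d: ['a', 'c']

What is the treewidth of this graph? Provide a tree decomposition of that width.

Treewidth 2.
Bags: B1 = {a, b, c}  B2 = {a, c, d}
Tree: B1–B2

Each bag holds 3 vertices, so the decomposition has width 2, which upper-bounds the treewidth. Conversely, {a, c, d} is a clique of size 3, and the vertices of any clique must share a bag in every tree decomposition; so some bag has ≥ 3 vertices and tw(G) ≥ 2. Combining the bounds, tw(G) = 2.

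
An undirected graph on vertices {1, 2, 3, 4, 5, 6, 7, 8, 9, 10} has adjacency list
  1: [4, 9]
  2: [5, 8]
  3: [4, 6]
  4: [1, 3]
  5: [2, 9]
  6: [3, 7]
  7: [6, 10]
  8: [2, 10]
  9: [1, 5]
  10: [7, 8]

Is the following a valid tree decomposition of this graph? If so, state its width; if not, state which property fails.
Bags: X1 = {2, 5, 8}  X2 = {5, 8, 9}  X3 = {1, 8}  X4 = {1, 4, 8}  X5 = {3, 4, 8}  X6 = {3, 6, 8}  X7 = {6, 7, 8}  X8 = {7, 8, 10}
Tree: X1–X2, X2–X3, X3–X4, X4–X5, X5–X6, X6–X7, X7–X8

A tree decomposition must satisfy three properties: every vertex lies in some bag; for every edge, both endpoints lie together in some bag; and for every vertex, the bags containing it form a connected subtree. Here edge (9,1) lies in no bag, so the decomposition is invalid.

No — edge (9,1) lies in no bag.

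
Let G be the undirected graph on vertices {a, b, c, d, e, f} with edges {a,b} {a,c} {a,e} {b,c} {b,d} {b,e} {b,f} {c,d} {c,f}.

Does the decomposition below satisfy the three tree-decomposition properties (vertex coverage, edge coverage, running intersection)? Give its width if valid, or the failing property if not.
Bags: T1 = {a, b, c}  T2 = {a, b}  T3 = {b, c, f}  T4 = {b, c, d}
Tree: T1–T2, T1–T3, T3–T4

A tree decomposition must satisfy three properties: every vertex lies in some bag; for every edge, both endpoints lie together in some bag; and for every vertex, the bags containing it form a connected subtree. Here vertex e appears in no bag, so the decomposition is invalid.

No — vertex e appears in no bag.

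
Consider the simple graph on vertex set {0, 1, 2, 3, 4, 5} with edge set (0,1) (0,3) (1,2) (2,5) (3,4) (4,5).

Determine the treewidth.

2

A width-2 tree decomposition is:
Bags: B1 = {0, 3, 4}  B2 = {0, 1, 4}  B3 = {1, 2, 4}  B4 = {2, 4, 5}
Tree: B1–B2, B2–B3, B3–B4
The largest bag has 3 vertices, giving width 2; this decomposition certifies tw(G) ≤ 2. Since 4–3–0–1–2–5–4 is a cycle in G, G is not acyclic. Forests are exactly the graphs of treewidth ≤ 1, so tw(G) ≥ 2. Therefore the treewidth is 2.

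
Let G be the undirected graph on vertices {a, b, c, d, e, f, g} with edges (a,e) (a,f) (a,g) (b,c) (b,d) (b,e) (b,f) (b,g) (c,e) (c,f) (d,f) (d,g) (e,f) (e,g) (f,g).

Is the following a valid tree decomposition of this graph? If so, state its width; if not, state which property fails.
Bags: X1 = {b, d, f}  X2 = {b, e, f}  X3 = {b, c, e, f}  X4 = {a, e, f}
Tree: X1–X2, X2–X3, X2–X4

No — vertex g appears in no bag.

A tree decomposition must satisfy three properties: every vertex lies in some bag; for every edge, both endpoints lie together in some bag; and for every vertex, the bags containing it form a connected subtree. Here vertex g appears in no bag, so the decomposition is invalid.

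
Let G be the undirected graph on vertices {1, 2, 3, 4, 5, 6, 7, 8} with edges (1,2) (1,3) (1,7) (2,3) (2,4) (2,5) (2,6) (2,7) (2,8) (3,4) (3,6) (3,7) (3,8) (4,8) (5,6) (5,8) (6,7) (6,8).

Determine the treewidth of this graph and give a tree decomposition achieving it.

Treewidth 3.
Bags: B1 = {2, 3, 6, 8}  B2 = {2, 3, 6, 7}  B3 = {2, 3, 4, 8}  B4 = {1, 2, 3, 7}  B5 = {2, 5, 6, 8}
Tree: B1–B2, B1–B3, B2–B4, B1–B5

Each bag holds 4 vertices, so the decomposition has width 3, which upper-bounds the treewidth. For the lower bound, the 4 vertices {1, 2, 3, 7} are pairwise adjacent, and any tree decomposition puts a clique entirely inside one bag — forcing width ≥ 3. Combining the bounds, tw(G) = 3.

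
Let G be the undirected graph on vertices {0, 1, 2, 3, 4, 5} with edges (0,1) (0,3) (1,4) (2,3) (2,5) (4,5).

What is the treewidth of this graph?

A width-2 tree decomposition is:
Bags: B1 = {0, 1, 3}  B2 = {1, 3, 4}  B3 = {3, 4, 5}  B4 = {2, 3, 5}
Tree: B1–B2, B2–B3, B3–B4
The largest bag has 3 vertices, giving width 2; this decomposition certifies tw(G) ≤ 2. Since 3–0–1–4–5–2–3 is a cycle in G, G is not acyclic. Forests are exactly the graphs of treewidth ≤ 1, so tw(G) ≥ 2. Hence tw(G) = 2 exactly.

2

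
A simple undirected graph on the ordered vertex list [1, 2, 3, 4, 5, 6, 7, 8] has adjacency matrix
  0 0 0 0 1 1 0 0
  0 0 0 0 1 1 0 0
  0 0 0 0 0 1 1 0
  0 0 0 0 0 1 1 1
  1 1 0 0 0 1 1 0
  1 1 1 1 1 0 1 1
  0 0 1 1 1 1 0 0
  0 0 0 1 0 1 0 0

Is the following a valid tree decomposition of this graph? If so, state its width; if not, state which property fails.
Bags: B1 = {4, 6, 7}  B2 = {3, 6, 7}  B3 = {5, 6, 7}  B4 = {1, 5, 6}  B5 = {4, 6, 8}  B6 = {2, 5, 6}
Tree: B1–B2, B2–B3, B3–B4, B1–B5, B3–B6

Checking the three conditions: (i) the bags cover all of {1, 2, 3, 4, 5, 6, 7, 8}; (ii) for each edge, some bag contains both endpoints; (iii) the bags containing any fixed vertex form a subtree. All hold, so the decomposition is valid with width 3 − 1 = 2.

Yes; width 2.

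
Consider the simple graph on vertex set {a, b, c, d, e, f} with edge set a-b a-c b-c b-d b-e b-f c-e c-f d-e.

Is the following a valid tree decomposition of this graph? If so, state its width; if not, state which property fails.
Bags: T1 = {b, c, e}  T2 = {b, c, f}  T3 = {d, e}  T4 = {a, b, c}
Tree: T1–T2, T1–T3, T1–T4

No — edge (b,d) lies in no bag.

A tree decomposition must satisfy three properties: every vertex lies in some bag; for every edge, both endpoints lie together in some bag; and for every vertex, the bags containing it form a connected subtree. Here edge (b,d) lies in no bag, so the decomposition is invalid.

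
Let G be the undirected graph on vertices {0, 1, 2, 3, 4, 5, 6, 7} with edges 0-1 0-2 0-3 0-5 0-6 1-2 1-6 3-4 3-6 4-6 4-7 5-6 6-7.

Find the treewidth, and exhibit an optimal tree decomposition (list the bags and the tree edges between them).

Treewidth 2.
One such decomposition:
Bags: B1 = {3, 4, 6}  B2 = {0, 3, 6}  B3 = {0, 1, 6}  B4 = {4, 6, 7}  B5 = {0, 1, 2}  B6 = {0, 5, 6}
Tree: B1–B2, B2–B3, B1–B4, B3–B5, B3–B6

Each bag holds 3 vertices, so the decomposition has width 2, which upper-bounds the treewidth. For the lower bound, the 3 vertices {0, 1, 2} are pairwise adjacent, and any tree decomposition puts a clique entirely inside one bag — forcing width ≥ 2. Combining the bounds, tw(G) = 2.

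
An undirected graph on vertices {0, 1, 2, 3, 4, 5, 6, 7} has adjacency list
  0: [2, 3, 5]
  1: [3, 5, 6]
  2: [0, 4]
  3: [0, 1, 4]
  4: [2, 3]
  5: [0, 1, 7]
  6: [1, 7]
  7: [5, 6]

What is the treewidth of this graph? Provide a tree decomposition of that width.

The largest bag has 3 vertices, giving width 2; this decomposition certifies tw(G) ≤ 2. Since 2–4–3–0–2 is a cycle in G, G is not acyclic. Forests are exactly the graphs of treewidth ≤ 1, so tw(G) ≥ 2. Therefore the treewidth is 2.

Treewidth 2.
One such decomposition:
Bags: B1 = {0, 2, 4}  B2 = {0, 3, 4}  B3 = {0, 3, 5}  B4 = {1, 3, 5}  B5 = {1, 5, 7}  B6 = {1, 6, 7}
Tree: B1–B2, B2–B3, B3–B4, B4–B5, B5–B6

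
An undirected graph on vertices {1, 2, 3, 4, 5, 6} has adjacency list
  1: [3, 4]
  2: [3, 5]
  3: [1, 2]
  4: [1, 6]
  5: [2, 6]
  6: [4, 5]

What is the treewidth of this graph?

A width-2 tree decomposition is:
Bags: B1 = {2, 5, 6}  B2 = {2, 3, 6}  B3 = {1, 3, 6}  B4 = {1, 4, 6}
Tree: B1–B2, B2–B3, B3–B4
Each bag holds 3 vertices, so the decomposition has width 2, which upper-bounds the treewidth. For the lower bound, G contains the cycle 6–5–2–3–1–4–6, so G is not a forest; only forests have treewidth ≤ 1, hence tw(G) ≥ 2. The upper and lower bounds meet at 2, so that is the treewidth.

2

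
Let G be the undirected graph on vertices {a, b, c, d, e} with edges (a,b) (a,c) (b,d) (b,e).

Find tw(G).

A width-1 tree decomposition is:
Bags: B1 = {a, b}  B2 = {b, e}  B3 = {b, d}  B4 = {a, c}
Tree: B1–B2, B2–B3, B1–B4
The largest bag has 2 vertices, giving width 1; this decomposition certifies tw(G) ≤ 1. Since G has at least one edge (e.g. a–b), it is not an edgeless graph, so tw(G) ≥ 1. Combining the bounds, tw(G) = 1.

1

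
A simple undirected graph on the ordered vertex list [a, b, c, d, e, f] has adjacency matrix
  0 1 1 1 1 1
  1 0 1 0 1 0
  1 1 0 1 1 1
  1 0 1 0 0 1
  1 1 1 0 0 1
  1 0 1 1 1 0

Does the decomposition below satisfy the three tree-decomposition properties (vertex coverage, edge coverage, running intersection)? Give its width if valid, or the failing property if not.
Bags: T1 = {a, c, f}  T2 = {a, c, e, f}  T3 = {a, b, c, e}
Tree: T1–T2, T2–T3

No — vertex d appears in no bag.

A tree decomposition must satisfy three properties: every vertex lies in some bag; for every edge, both endpoints lie together in some bag; and for every vertex, the bags containing it form a connected subtree. Here vertex d appears in no bag, so the decomposition is invalid.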